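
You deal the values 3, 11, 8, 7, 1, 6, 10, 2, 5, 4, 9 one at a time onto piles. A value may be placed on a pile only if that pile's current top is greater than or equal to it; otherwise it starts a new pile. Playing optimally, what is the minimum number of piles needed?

The minimum number of non-increasing subsequences covering a sequence equals the length of its longest strictly increasing subsequence.
LIS length is 4 (e.g. 1, 2, 5, 9), so 4 piles are needed.

4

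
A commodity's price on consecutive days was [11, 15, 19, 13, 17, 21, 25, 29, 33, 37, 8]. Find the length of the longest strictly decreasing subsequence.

Negate each value so 'decreasing' becomes 'increasing', then run patience tails on the negated sequence:
-11 → extends → [-11]
-15 → replaces -11 → [-15]
-19 → replaces -15 → [-19]
-13 → extends → [-19, -13]
-17 → replaces -13 → [-19, -17]
-21 → replaces -19 → [-21, -17]
-25 → replaces -21 → [-25, -17]
-29 → replaces -25 → [-29, -17]
-33 → replaces -29 → [-33, -17]
-37 → replaces -33 → [-37, -17]
-8 → extends → [-37, -17, -8]
Three tails, so the longest strictly decreasing subsequence of the original has length 3.

3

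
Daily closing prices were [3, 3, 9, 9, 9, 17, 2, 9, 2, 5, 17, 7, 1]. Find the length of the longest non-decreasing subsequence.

7

Track the smallest tail for each achievable length (allowing ties):
3 → extends → [3]
3 → extends → [3, 3]
9 → extends → [3, 3, 9]
9 → extends → [3, 3, 9, 9]
9 → extends → [3, 3, 9, 9, 9]
17 → extends → [3, 3, 9, 9, 9, 17]
2 → replaces 3 → [2, 3, 9, 9, 9, 17]
9 → replaces 17 → [2, 3, 9, 9, 9, 9]
2 → replaces 3 → [2, 2, 9, 9, 9, 9]
5 → replaces 9 → [2, 2, 5, 9, 9, 9]
17 → extends → [2, 2, 5, 9, 9, 9, 17]
7 → replaces 9 → [2, 2, 5, 7, 9, 9, 17]
1 → replaces 2 → [1, 2, 5, 7, 9, 9, 17]
Seven tails, so the longest non-decreasing subsequence has length 7 (e.g. 3, 3, 9, 9, 9, 17, 17).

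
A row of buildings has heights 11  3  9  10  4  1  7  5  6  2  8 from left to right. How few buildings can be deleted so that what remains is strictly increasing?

6

Fewest deletions = n − (longest strictly increasing subsequence).
Patience tails:
11 → extends → [11]
3 → replaces 11 → [3]
9 → extends → [3, 9]
10 → extends → [3, 9, 10]
4 → replaces 9 → [3, 4, 10]
1 → replaces 3 → [1, 4, 10]
7 → replaces 10 → [1, 4, 7]
5 → replaces 7 → [1, 4, 5]
6 → extends → [1, 4, 5, 6]
2 → replaces 4 → [1, 2, 5, 6]
8 → extends → [1, 2, 5, 6, 8]
Longest strictly increasing subsequence has length 5, so deletions = 11 − 5 = 6.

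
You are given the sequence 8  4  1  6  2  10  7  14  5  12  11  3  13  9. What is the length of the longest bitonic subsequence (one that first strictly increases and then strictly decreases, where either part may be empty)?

7

inc[i] = longest strictly increasing subsequence ending at i; dec[i] = longest strictly decreasing subsequence starting at i:
i:      1  2  3  4  5  6  7  8  9 10 11 12 13 14
a[i]:   8  4  1  6  2 10  7 14  5 12 11  3 13  9
inc:    1  1  1  2  2  3  3  4  3  4  4  3  5  4
dec:    4  2  1  3  1  4  3  4  2  3  2  1  2  1
Best peak at i=8 (value 14): inc=4, dec=4, length 4+4−1 = 7.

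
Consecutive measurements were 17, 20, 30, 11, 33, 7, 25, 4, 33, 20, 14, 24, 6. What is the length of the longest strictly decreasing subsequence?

5

Negate each value so 'decreasing' becomes 'increasing', then run patience tails on the negated sequence:
-17 → extends → [-17]
-20 → replaces -17 → [-20]
-30 → replaces -20 → [-30]
-11 → extends → [-30, -11]
-33 → replaces -30 → [-33, -11]
-7 → extends → [-33, -11, -7]
-25 → replaces -11 → [-33, -25, -7]
-4 → extends → [-33, -25, -7, -4]
-33 → already a tail → [-33, -25, -7, -4]
-20 → replaces -7 → [-33, -25, -20, -4]
-14 → replaces -4 → [-33, -25, -20, -14]
-24 → replaces -20 → [-33, -25, -24, -14]
-6 → extends → [-33, -25, -24, -14, -6]
Five tails, so the longest strictly decreasing subsequence of the original has length 5.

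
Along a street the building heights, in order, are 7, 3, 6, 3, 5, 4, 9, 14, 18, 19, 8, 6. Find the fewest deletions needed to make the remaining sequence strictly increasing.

6

Fewest deletions = n − (longest strictly increasing subsequence).
Patience tails:
7 → extends → [7]
3 → replaces 7 → [3]
6 → extends → [3, 6]
3 → already a tail → [3, 6]
5 → replaces 6 → [3, 5]
4 → replaces 5 → [3, 4]
9 → extends → [3, 4, 9]
14 → extends → [3, 4, 9, 14]
18 → extends → [3, 4, 9, 14, 18]
19 → extends → [3, 4, 9, 14, 18, 19]
8 → replaces 9 → [3, 4, 8, 14, 18, 19]
6 → replaces 8 → [3, 4, 6, 14, 18, 19]
Longest strictly increasing subsequence has length 6, so deletions = 12 − 6 = 6.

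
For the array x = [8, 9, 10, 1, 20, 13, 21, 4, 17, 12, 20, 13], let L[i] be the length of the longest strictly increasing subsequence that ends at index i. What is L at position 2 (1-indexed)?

dp[i] = 1 + max{dp[j] : j<i, x[j]<x[i]} (or 1 if no such j):
i:      1  2  3  4  5  6  7  8  9 10 11 12
x[i]:   8  9 10  1 20 13 21  4 17 12 20 13
dp:     1  2  3  1  4  4  5  2  5  4  6  5
At index 2 the value is 2.

2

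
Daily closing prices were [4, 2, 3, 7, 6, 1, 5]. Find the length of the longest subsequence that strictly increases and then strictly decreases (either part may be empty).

inc[i] = longest strictly increasing subsequence ending at i; dec[i] = longest strictly decreasing subsequence starting at i:
i:     1 2 3 4 5 6 7
a[i]:  4 2 3 7 6 1 5
inc:   1 1 2 3 3 1 3
dec:   3 2 2 3 2 1 1
Best peak at i=4 (value 7): inc=3, dec=3, length 3+3−1 = 5.

5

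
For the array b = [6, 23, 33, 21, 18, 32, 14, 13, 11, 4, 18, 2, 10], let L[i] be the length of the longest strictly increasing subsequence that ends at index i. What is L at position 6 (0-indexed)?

2

dp[i] = 1 + max{dp[j] : j<i, b[j]<b[i]} (or 1 if no such j):
i:      0  1  2  3  4  5  6  7  8  9 10 11 12
b[i]:   6 23 33 21 18 32 14 13 11  4 18  2 10
dp:     1  2  3  2  2  3  2  2  2  1  3  1  2
At index 6 the value is 2.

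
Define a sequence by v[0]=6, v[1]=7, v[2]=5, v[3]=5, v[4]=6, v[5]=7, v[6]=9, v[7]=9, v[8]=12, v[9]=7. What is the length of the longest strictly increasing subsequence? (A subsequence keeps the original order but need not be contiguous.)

5

Let dp[i] be the length of the longest such subsequence ending at index i:
i:      0  1  2  3  4  5  6  7  8  9
v[i]:   6  7  5  5  6  7  9  9 12  7
dp:     1  2  1  1  2  3  4  4  5  3
Maximum dp value is 5.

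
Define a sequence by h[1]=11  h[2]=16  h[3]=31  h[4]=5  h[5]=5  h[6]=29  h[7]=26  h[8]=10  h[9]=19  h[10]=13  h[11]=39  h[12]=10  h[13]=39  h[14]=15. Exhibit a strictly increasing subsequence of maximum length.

11, 16, 31, 39

Patience tails give the LIS length; then backtrack through the dp parents:
11 → extends → [11]
16 → extends → [11, 16]
31 → extends → [11, 16, 31]
5 → replaces 11 → [5, 16, 31]
5 → already a tail → [5, 16, 31]
29 → replaces 31 → [5, 16, 29]
26 → replaces 29 → [5, 16, 26]
10 → replaces 16 → [5, 10, 26]
19 → replaces 26 → [5, 10, 19]
13 → replaces 19 → [5, 10, 13]
39 → extends → [5, 10, 13, 39]
10 → already a tail → [5, 10, 13, 39]
39 → already a tail → [5, 10, 13, 39]
15 → replaces 39 → [5, 10, 13, 15]
Length 4; one witness is 11, 16, 31, 39.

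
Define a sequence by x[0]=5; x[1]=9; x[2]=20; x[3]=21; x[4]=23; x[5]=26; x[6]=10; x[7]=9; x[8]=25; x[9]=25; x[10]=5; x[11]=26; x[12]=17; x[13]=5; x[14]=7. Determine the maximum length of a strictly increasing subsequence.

7

Track the smallest tail for each achievable length (strict):
5 → extends → [5]
9 → extends → [5, 9]
20 → extends → [5, 9, 20]
21 → extends → [5, 9, 20, 21]
23 → extends → [5, 9, 20, 21, 23]
26 → extends → [5, 9, 20, 21, 23, 26]
10 → replaces 20 → [5, 9, 10, 21, 23, 26]
9 → already a tail → [5, 9, 10, 21, 23, 26]
25 → replaces 26 → [5, 9, 10, 21, 23, 25]
25 → already a tail → [5, 9, 10, 21, 23, 25]
5 → already a tail → [5, 9, 10, 21, 23, 25]
26 → extends → [5, 9, 10, 21, 23, 25, 26]
17 → replaces 21 → [5, 9, 10, 17, 23, 25, 26]
5 → already a tail → [5, 9, 10, 17, 23, 25, 26]
7 → replaces 9 → [5, 7, 10, 17, 23, 25, 26]
Seven tails, so the longest strictly increasing subsequence has length 7 (e.g. 5, 9, 20, 21, 23, 25, 26).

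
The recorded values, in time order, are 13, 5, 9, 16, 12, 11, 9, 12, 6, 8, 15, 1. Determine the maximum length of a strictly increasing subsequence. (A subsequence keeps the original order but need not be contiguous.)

5

Track the smallest tail for each achievable length (strict):
13 → extends → [13]
5 → replaces 13 → [5]
9 → extends → [5, 9]
16 → extends → [5, 9, 16]
12 → replaces 16 → [5, 9, 12]
11 → replaces 12 → [5, 9, 11]
9 → already a tail → [5, 9, 11]
12 → extends → [5, 9, 11, 12]
6 → replaces 9 → [5, 6, 11, 12]
8 → replaces 11 → [5, 6, 8, 12]
15 → extends → [5, 6, 8, 12, 15]
1 → replaces 5 → [1, 6, 8, 12, 15]
Five tails, so the longest strictly increasing subsequence has length 5 (e.g. 5, 9, 11, 12, 15).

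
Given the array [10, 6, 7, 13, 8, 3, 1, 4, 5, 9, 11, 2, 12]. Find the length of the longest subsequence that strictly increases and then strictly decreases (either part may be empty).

inc[i] = longest strictly increasing subsequence ending at i; dec[i] = longest strictly decreasing subsequence starting at i:
i:      1  2  3  4  5  6  7  8  9 10 11 12 13
a[i]:  10  6  7 13  8  3  1  4  5  9 11  2 12
inc:    1  1  2  3  3  1  1  2  3  4  5  2  6
dec:    4  3  3  4  3  2  1  2  2  2  2  1  1
Best peak at i=4 (value 13): inc=3, dec=4, length 3+4−1 = 6.

6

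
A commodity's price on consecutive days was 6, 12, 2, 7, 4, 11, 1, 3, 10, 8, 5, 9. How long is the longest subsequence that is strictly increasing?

4

Let dp[i] be the length of the longest such subsequence ending at index i:
i:      1  2  3  4  5  6  7  8  9 10 11 12
a[i]:   6 12  2  7  4 11  1  3 10  8  5  9
dp:     1  2  1  2  2  3  1  2  3  3  3  4
Maximum dp value is 4.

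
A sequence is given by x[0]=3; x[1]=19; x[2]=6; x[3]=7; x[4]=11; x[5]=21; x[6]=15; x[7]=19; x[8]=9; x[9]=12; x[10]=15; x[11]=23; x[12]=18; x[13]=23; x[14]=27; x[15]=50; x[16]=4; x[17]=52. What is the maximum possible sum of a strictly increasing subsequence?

Let S[i] be the best sum of a strictly increasing subsequence ending at i:
i:       0   1   2   3   4   5   6   7   8   9  10  11  12  13  14  15  16  17
x[i]:    3  19   6   7  11  21  15  19   9  12  15  23  18  23  27  50   4  52
S:       3  22   9  16  27  48  42  61  25  39  54  84  72  95 122 172   7 224
Maximum is 224 (e.g. 3 + 6 + 7 + 11 + 12 + 15 + 18 + 23 + 27 + 50 + 52).

224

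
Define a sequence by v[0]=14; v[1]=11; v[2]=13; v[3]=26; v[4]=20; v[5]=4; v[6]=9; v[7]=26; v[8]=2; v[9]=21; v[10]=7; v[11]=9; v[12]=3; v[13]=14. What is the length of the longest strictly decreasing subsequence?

5

Negate each value so 'decreasing' becomes 'increasing', then run patience tails on the negated sequence:
-14 → extends → [-14]
-11 → extends → [-14, -11]
-13 → replaces -11 → [-14, -13]
-26 → replaces -14 → [-26, -13]
-20 → replaces -13 → [-26, -20]
-4 → extends → [-26, -20, -4]
-9 → replaces -4 → [-26, -20, -9]
-26 → already a tail → [-26, -20, -9]
-2 → extends → [-26, -20, -9, -2]
-21 → replaces -20 → [-26, -21, -9, -2]
-7 → replaces -2 → [-26, -21, -9, -7]
-9 → already a tail → [-26, -21, -9, -7]
-3 → extends → [-26, -21, -9, -7, -3]
-14 → replaces -9 → [-26, -21, -14, -7, -3]
Five tails, so the longest strictly decreasing subsequence of the original has length 5.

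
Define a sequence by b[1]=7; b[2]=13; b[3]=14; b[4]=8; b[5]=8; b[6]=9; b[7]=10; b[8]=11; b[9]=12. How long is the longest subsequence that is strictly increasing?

6

Let dp[i] be the length of the longest such subsequence ending at index i:
i:      1  2  3  4  5  6  7  8  9
b[i]:   7 13 14  8  8  9 10 11 12
dp:     1  2  3  2  2  3  4  5  6
Maximum dp value is 6.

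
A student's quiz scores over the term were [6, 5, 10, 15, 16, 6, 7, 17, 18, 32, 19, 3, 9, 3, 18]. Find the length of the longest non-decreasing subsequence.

7

Let dp[i] be the length of the longest such subsequence ending at index i:
i:      1  2  3  4  5  6  7  8  9 10 11 12 13 14 15
a[i]:   6  5 10 15 16  6  7 17 18 32 19  3  9  3 18
dp:     1  1  2  3  4  2  3  5  6  7  7  1  4  2  7
Maximum dp value is 7.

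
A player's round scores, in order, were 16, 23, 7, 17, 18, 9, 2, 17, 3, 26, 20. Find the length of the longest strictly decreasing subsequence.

Negate each value so 'decreasing' becomes 'increasing', then run patience tails on the negated sequence:
-16 → extends → [-16]
-23 → replaces -16 → [-23]
-7 → extends → [-23, -7]
-17 → replaces -7 → [-23, -17]
-18 → replaces -17 → [-23, -18]
-9 → extends → [-23, -18, -9]
-2 → extends → [-23, -18, -9, -2]
-17 → replaces -9 → [-23, -18, -17, -2]
-3 → replaces -2 → [-23, -18, -17, -3]
-26 → replaces -23 → [-26, -18, -17, -3]
-20 → replaces -18 → [-26, -20, -17, -3]
Four tails, so the longest strictly decreasing subsequence of the original has length 4.

4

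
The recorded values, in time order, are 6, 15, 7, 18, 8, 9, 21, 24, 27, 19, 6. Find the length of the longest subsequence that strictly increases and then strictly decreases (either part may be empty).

9

inc[i] = longest strictly increasing subsequence ending at i; dec[i] = longest strictly decreasing subsequence starting at i:
i:      1  2  3  4  5  6  7  8  9 10 11
a[i]:   6 15  7 18  8  9 21 24 27 19  6
inc:    1  2  2  3  3  4  5  6  7  5  1
dec:    1  3  2  3  2  2  3  3  3  2  1
Best peak at i=9 (value 27): inc=7, dec=3, length 7+3−1 = 9.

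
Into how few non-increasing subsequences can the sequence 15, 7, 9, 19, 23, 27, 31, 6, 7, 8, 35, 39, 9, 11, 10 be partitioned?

8

The minimum number of non-increasing subsequences covering a sequence equals the length of its longest strictly increasing subsequence.
LIS length is 8 (e.g. 7, 9, 19, 23, 27, 31, 35, 39), so 8 piles are needed.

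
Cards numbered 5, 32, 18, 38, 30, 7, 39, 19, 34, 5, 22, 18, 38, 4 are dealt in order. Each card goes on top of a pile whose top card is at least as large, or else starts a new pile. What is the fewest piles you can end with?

5

Place each on the leftmost legal pile:
5 → new pile 1 (tops now [5])
32 → new pile 2 (tops now [5, 32])
18 → pile 2 (tops now [5, 18])
38 → new pile 3 (tops now [5, 18, 38])
30 → pile 3 (tops now [5, 18, 30])
7 → pile 2 (tops now [5, 7, 30])
39 → new pile 4 (tops now [5, 7, 30, 39])
19 → pile 3 (tops now [5, 7, 19, 39])
34 → pile 4 (tops now [5, 7, 19, 34])
5 → pile 1 (tops now [5, 7, 19, 34])
22 → pile 4 (tops now [5, 7, 19, 22])
18 → pile 3 (tops now [5, 7, 18, 22])
38 → new pile 5 (tops now [5, 7, 18, 22, 38])
4 → pile 1 (tops now [4, 7, 18, 22, 38])
Five piles.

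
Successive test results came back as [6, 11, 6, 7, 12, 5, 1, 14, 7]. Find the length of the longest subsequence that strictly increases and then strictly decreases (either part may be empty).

5

inc[i] = longest strictly increasing subsequence ending at i; dec[i] = longest strictly decreasing subsequence starting at i:
i:      1  2  3  4  5  6  7  8  9
a[i]:   6 11  6  7 12  5  1 14  7
inc:    1  2  1  2  3  1  1  4  2
dec:    3  4  3  3  3  2  1  2  1
Best peak at i=2 (value 11): inc=2, dec=4, length 2+4−1 = 5.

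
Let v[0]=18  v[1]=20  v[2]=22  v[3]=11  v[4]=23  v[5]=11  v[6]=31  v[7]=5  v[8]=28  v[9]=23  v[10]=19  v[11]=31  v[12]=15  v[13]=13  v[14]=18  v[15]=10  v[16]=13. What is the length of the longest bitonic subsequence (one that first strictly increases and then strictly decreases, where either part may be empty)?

11

inc[i] = longest strictly increasing subsequence ending at i; dec[i] = longest strictly decreasing subsequence starting at i:
i:      0  1  2  3  4  5  6  7  8  9 10 11 12 13 14 15 16
v[i]:  18 20 22 11 23 11 31  5 28 23 19 31 15 13 18 10 13
inc:    1  2  3  1  4  1  5  1  5  4  2  6  2  2  3  2  3
dec:    4  5  5  2  5  2  7  1  6  5  4  4  3  2  2  1  1
Best peak at i=6 (value 31): inc=5, dec=7, length 5+7−1 = 11.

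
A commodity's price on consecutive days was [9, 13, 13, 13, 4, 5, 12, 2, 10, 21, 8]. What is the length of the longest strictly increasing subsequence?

Track the smallest tail for each achievable length (strict):
9 → extends → [9]
13 → extends → [9, 13]
13 → already a tail → [9, 13]
13 → already a tail → [9, 13]
4 → replaces 9 → [4, 13]
5 → replaces 13 → [4, 5]
12 → extends → [4, 5, 12]
2 → replaces 4 → [2, 5, 12]
10 → replaces 12 → [2, 5, 10]
21 → extends → [2, 5, 10, 21]
8 → replaces 10 → [2, 5, 8, 21]
Four tails, so the longest strictly increasing subsequence has length 4 (e.g. 4, 5, 12, 21).

4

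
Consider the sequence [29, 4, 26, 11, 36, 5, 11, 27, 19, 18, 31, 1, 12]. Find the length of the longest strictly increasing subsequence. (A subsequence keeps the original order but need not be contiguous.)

Track the smallest tail for each achievable length (strict):
29 → extends → [29]
4 → replaces 29 → [4]
26 → extends → [4, 26]
11 → replaces 26 → [4, 11]
36 → extends → [4, 11, 36]
5 → replaces 11 → [4, 5, 36]
11 → replaces 36 → [4, 5, 11]
27 → extends → [4, 5, 11, 27]
19 → replaces 27 → [4, 5, 11, 19]
18 → replaces 19 → [4, 5, 11, 18]
31 → extends → [4, 5, 11, 18, 31]
1 → replaces 4 → [1, 5, 11, 18, 31]
12 → replaces 18 → [1, 5, 11, 12, 31]
Five tails, so the longest strictly increasing subsequence has length 5 (e.g. 4, 5, 11, 27, 31).

5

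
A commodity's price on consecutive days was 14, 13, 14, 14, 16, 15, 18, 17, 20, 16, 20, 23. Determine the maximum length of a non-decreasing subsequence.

Track the smallest tail for each achievable length (allowing ties):
14 → extends → [14]
13 → replaces 14 → [13]
14 → extends → [13, 14]
14 → extends → [13, 14, 14]
16 → extends → [13, 14, 14, 16]
15 → replaces 16 → [13, 14, 14, 15]
18 → extends → [13, 14, 14, 15, 18]
17 → replaces 18 → [13, 14, 14, 15, 17]
20 → extends → [13, 14, 14, 15, 17, 20]
16 → replaces 17 → [13, 14, 14, 15, 16, 20]
20 → extends → [13, 14, 14, 15, 16, 20, 20]
23 → extends → [13, 14, 14, 15, 16, 20, 20, 23]
Eight tails, so the longest non-decreasing subsequence has length 8 (e.g. 14, 14, 14, 16, 18, 20, 20, 23).

8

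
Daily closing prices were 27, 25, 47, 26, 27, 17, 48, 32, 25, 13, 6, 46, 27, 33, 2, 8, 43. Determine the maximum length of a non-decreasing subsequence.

Track the smallest tail for each achievable length (allowing ties):
27 → extends → [27]
25 → replaces 27 → [25]
47 → extends → [25, 47]
26 → replaces 47 → [25, 26]
27 → extends → [25, 26, 27]
17 → replaces 25 → [17, 26, 27]
48 → extends → [17, 26, 27, 48]
32 → replaces 48 → [17, 26, 27, 32]
25 → replaces 26 → [17, 25, 27, 32]
13 → replaces 17 → [13, 25, 27, 32]
6 → replaces 13 → [6, 25, 27, 32]
46 → extends → [6, 25, 27, 32, 46]
27 → replaces 32 → [6, 25, 27, 27, 46]
33 → replaces 46 → [6, 25, 27, 27, 33]
2 → replaces 6 → [2, 25, 27, 27, 33]
8 → replaces 25 → [2, 8, 27, 27, 33]
43 → extends → [2, 8, 27, 27, 33, 43]
Six tails, so the longest non-decreasing subsequence has length 6 (e.g. 25, 26, 27, 32, 33, 43).

6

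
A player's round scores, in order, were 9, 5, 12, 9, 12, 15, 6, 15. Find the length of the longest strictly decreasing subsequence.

3

Negate each value so 'decreasing' becomes 'increasing', then run patience tails on the negated sequence:
-9 → extends → [-9]
-5 → extends → [-9, -5]
-12 → replaces -9 → [-12, -5]
-9 → replaces -5 → [-12, -9]
-12 → already a tail → [-12, -9]
-15 → replaces -12 → [-15, -9]
-6 → extends → [-15, -9, -6]
-15 → already a tail → [-15, -9, -6]
Three tails, so the longest strictly decreasing subsequence of the original has length 3.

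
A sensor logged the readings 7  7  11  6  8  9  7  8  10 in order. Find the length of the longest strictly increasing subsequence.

4

Let dp[i] be the length of the longest such subsequence ending at index i:
i:      1  2  3  4  5  6  7  8  9
a[i]:   7  7 11  6  8  9  7  8 10
dp:     1  1  2  1  2  3  2  3  4
Maximum dp value is 4.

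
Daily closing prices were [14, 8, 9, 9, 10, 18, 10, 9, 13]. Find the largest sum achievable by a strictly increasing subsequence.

45

Let S[i] be the best sum of a strictly increasing subsequence ending at i:
i:      1  2  3  4  5  6  7  8  9
a[i]:  14  8  9  9 10 18 10  9 13
S:     14  8 17 17 27 45 27 17 40
Maximum is 45 (e.g. 8 + 9 + 10 + 18).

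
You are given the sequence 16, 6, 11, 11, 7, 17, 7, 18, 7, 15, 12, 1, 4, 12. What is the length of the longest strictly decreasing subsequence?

Negate each value so 'decreasing' becomes 'increasing', then run patience tails on the negated sequence:
-16 → extends → [-16]
-6 → extends → [-16, -6]
-11 → replaces -6 → [-16, -11]
-11 → already a tail → [-16, -11]
-7 → extends → [-16, -11, -7]
-17 → replaces -16 → [-17, -11, -7]
-7 → already a tail → [-17, -11, -7]
-18 → replaces -17 → [-18, -11, -7]
-7 → already a tail → [-18, -11, -7]
-15 → replaces -11 → [-18, -15, -7]
-12 → replaces -7 → [-18, -15, -12]
-1 → extends → [-18, -15, -12, -1]
-4 → replaces -1 → [-18, -15, -12, -4]
-12 → already a tail → [-18, -15, -12, -4]
Four tails, so the longest strictly decreasing subsequence of the original has length 4.

4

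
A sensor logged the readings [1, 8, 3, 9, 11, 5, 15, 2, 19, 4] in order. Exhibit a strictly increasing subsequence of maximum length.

1, 8, 9, 11, 15, 19

Patience tails give the LIS length; then backtrack through the dp parents:
1 → extends → [1]
8 → extends → [1, 8]
3 → replaces 8 → [1, 3]
9 → extends → [1, 3, 9]
11 → extends → [1, 3, 9, 11]
5 → replaces 9 → [1, 3, 5, 11]
15 → extends → [1, 3, 5, 11, 15]
2 → replaces 3 → [1, 2, 5, 11, 15]
19 → extends → [1, 2, 5, 11, 15, 19]
4 → replaces 5 → [1, 2, 4, 11, 15, 19]
Length 6; one witness is 1, 8, 9, 11, 15, 19.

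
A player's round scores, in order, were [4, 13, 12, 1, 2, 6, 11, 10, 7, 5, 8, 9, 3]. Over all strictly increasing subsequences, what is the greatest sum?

34

Let S[i] be the best sum of a strictly increasing subsequence ending at i:
i:      1  2  3  4  5  6  7  8  9 10 11 12 13
a[i]:   4 13 12  1  2  6 11 10  7  5  8  9  3
S:      4 17 16  1  3 10 21 20 17  9 25 34  6
Maximum is 34 (e.g. 4 + 6 + 7 + 8 + 9).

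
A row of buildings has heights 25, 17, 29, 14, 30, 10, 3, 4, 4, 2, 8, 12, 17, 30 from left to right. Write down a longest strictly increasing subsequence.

Patience tails give the LIS length; then backtrack through the dp parents:
25 → extends → [25]
17 → replaces 25 → [17]
29 → extends → [17, 29]
14 → replaces 17 → [14, 29]
30 → extends → [14, 29, 30]
10 → replaces 14 → [10, 29, 30]
3 → replaces 10 → [3, 29, 30]
4 → replaces 29 → [3, 4, 30]
4 → already a tail → [3, 4, 30]
2 → replaces 3 → [2, 4, 30]
8 → replaces 30 → [2, 4, 8]
12 → extends → [2, 4, 8, 12]
17 → extends → [2, 4, 8, 12, 17]
30 → extends → [2, 4, 8, 12, 17, 30]
Length 6; one witness is 3, 4, 8, 12, 17, 30.

3, 4, 8, 12, 17, 30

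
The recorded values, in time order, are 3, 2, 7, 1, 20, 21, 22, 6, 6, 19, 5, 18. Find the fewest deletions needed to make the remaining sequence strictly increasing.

Fewest deletions = n − (longest strictly increasing subsequence).
Patience tails:
3 → extends → [3]
2 → replaces 3 → [2]
7 → extends → [2, 7]
1 → replaces 2 → [1, 7]
20 → extends → [1, 7, 20]
21 → extends → [1, 7, 20, 21]
22 → extends → [1, 7, 20, 21, 22]
6 → replaces 7 → [1, 6, 20, 21, 22]
6 → already a tail → [1, 6, 20, 21, 22]
19 → replaces 20 → [1, 6, 19, 21, 22]
5 → replaces 6 → [1, 5, 19, 21, 22]
18 → replaces 19 → [1, 5, 18, 21, 22]
Longest strictly increasing subsequence has length 5, so deletions = 12 − 5 = 7.

7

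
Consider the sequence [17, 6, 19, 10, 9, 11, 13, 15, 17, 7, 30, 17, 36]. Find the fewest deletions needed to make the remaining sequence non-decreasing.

Fewest deletions = n − (longest non-decreasing subsequence).
Patience tails:
17 → extends → [17]
6 → replaces 17 → [6]
19 → extends → [6, 19]
10 → replaces 19 → [6, 10]
9 → replaces 10 → [6, 9]
11 → extends → [6, 9, 11]
13 → extends → [6, 9, 11, 13]
15 → extends → [6, 9, 11, 13, 15]
17 → extends → [6, 9, 11, 13, 15, 17]
7 → replaces 9 → [6, 7, 11, 13, 15, 17]
30 → extends → [6, 7, 11, 13, 15, 17, 30]
17 → replaces 30 → [6, 7, 11, 13, 15, 17, 17]
36 → extends → [6, 7, 11, 13, 15, 17, 17, 36]
Longest non-decreasing subsequence has length 8, so deletions = 13 − 8 = 5.

5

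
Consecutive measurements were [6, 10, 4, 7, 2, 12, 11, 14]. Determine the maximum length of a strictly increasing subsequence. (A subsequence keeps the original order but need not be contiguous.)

4

Let dp[i] be the length of the longest such subsequence ending at index i:
i:      1  2  3  4  5  6  7  8
a[i]:   6 10  4  7  2 12 11 14
dp:     1  2  1  2  1  3  3  4
Maximum dp value is 4.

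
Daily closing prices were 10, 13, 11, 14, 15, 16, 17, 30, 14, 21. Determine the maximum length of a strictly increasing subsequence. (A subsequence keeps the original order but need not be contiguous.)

7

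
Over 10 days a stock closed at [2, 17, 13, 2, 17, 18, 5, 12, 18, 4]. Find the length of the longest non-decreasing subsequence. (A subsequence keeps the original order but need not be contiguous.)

Track the smallest tail for each achievable length (allowing ties):
2 → extends → [2]
17 → extends → [2, 17]
13 → replaces 17 → [2, 13]
2 → replaces 13 → [2, 2]
17 → extends → [2, 2, 17]
18 → extends → [2, 2, 17, 18]
5 → replaces 17 → [2, 2, 5, 18]
12 → replaces 18 → [2, 2, 5, 12]
18 → extends → [2, 2, 5, 12, 18]
4 → replaces 5 → [2, 2, 4, 12, 18]
Five tails, so the longest non-decreasing subsequence has length 5 (e.g. 2, 17, 17, 18, 18).

5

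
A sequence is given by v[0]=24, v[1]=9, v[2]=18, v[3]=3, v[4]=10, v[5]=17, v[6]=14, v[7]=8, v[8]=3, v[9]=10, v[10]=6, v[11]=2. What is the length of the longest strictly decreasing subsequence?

Let dp[i] be the longest strictly decreasing subsequence ending at i:
i:      0  1  2  3  4  5  6  7  8  9 10 11
v[i]:  24  9 18  3 10 17 14  8  3 10  6  2
dp:     1  2  2  3  3  3  4  5  6  5  6  7
Maximum is 7.

7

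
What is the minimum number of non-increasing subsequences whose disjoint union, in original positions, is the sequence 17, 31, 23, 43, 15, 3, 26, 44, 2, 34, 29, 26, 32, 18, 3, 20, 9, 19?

5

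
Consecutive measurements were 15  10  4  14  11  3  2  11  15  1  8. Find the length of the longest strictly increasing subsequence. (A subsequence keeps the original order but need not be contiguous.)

3

Track the smallest tail for each achievable length (strict):
15 → extends → [15]
10 → replaces 15 → [10]
4 → replaces 10 → [4]
14 → extends → [4, 14]
11 → replaces 14 → [4, 11]
3 → replaces 4 → [3, 11]
2 → replaces 3 → [2, 11]
11 → already a tail → [2, 11]
15 → extends → [2, 11, 15]
1 → replaces 2 → [1, 11, 15]
8 → replaces 11 → [1, 8, 15]
Three tails, so the longest strictly increasing subsequence has length 3 (e.g. 10, 14, 15).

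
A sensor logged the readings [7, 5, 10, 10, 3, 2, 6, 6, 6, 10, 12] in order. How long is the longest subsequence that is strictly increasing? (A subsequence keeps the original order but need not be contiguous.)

Let dp[i] be the length of the longest such subsequence ending at index i:
i:      1  2  3  4  5  6  7  8  9 10 11
a[i]:   7  5 10 10  3  2  6  6  6 10 12
dp:     1  1  2  2  1  1  2  2  2  3  4
Maximum dp value is 4.

4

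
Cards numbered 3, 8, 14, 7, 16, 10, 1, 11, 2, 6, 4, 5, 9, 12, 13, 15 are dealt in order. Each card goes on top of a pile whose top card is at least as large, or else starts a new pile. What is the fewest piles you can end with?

Place each on the leftmost legal pile:
3 → new pile 1 (tops now [3])
8 → new pile 2 (tops now [3, 8])
14 → new pile 3 (tops now [3, 8, 14])
7 → pile 2 (tops now [3, 7, 14])
16 → new pile 4 (tops now [3, 7, 14, 16])
10 → pile 3 (tops now [3, 7, 10, 16])
1 → pile 1 (tops now [1, 7, 10, 16])
11 → pile 4 (tops now [1, 7, 10, 11])
2 → pile 2 (tops now [1, 2, 10, 11])
6 → pile 3 (tops now [1, 2, 6, 11])
4 → pile 3 (tops now [1, 2, 4, 11])
5 → pile 4 (tops now [1, 2, 4, 5])
9 → new pile 5 (tops now [1, 2, 4, 5, 9])
12 → new pile 6 (tops now [1, 2, 4, 5, 9, 12])
13 → new pile 7 (tops now [1, 2, 4, 5, 9, 12, 13])
15 → new pile 8 (tops now [1, 2, 4, 5, 9, 12, 13, 15])
Eight piles.

8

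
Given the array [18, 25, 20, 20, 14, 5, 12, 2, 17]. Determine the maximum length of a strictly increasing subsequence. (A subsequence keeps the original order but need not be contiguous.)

3

Let dp[i] be the length of the longest such subsequence ending at index i:
i:      1  2  3  4  5  6  7  8  9
a[i]:  18 25 20 20 14  5 12  2 17
dp:     1  2  2  2  1  1  2  1  3
Maximum dp value is 3.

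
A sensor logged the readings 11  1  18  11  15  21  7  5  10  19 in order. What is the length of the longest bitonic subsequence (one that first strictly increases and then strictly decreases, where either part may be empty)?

6

inc[i] = longest strictly increasing subsequence ending at i; dec[i] = longest strictly decreasing subsequence starting at i:
i:      1  2  3  4  5  6  7  8  9 10
a[i]:  11  1 18 11 15 21  7  5 10 19
inc:    1  1  2  2  3  4  2  2  3  4
dec:    3  1  4  3  3  3  2  1  1  1
Best peak at i=6 (value 21): inc=4, dec=3, length 4+3−1 = 6.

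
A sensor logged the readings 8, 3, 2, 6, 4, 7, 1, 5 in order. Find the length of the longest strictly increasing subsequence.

3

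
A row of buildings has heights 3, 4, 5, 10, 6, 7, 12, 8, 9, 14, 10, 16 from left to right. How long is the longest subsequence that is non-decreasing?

9

Let dp[i] be the length of the longest such subsequence ending at index i:
i:      1  2  3  4  5  6  7  8  9 10 11 12
a[i]:   3  4  5 10  6  7 12  8  9 14 10 16
dp:     1  2  3  4  4  5  6  6  7  8  8  9
Maximum dp value is 9.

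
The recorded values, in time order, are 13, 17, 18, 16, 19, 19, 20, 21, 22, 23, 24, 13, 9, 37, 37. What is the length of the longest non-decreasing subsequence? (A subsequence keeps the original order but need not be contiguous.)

Track the smallest tail for each achievable length (allowing ties):
13 → extends → [13]
17 → extends → [13, 17]
18 → extends → [13, 17, 18]
16 → replaces 17 → [13, 16, 18]
19 → extends → [13, 16, 18, 19]
19 → extends → [13, 16, 18, 19, 19]
20 → extends → [13, 16, 18, 19, 19, 20]
21 → extends → [13, 16, 18, 19, 19, 20, 21]
22 → extends → [13, 16, 18, 19, 19, 20, 21, 22]
23 → extends → [13, 16, 18, 19, 19, 20, 21, 22, 23]
24 → extends → [13, 16, 18, 19, 19, 20, 21, 22, 23, 24]
13 → replaces 16 → [13, 13, 18, 19, 19, 20, 21, 22, 23, 24]
9 → replaces 13 → [9, 13, 18, 19, 19, 20, 21, 22, 23, 24]
37 → extends → [9, 13, 18, 19, 19, 20, 21, 22, 23, 24, 37]
37 → extends → [9, 13, 18, 19, 19, 20, 21, 22, 23, 24, 37, 37]
Twelve tails, so the longest non-decreasing subsequence has length 12 (e.g. 13, 17, 18, 19, 19, 20, 21, 22, 23, 24, 37, 37).

12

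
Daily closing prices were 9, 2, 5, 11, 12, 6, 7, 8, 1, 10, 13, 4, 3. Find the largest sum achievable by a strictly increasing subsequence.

Let S[i] be the best sum of a strictly increasing subsequence ending at i:
i:      1  2  3  4  5  6  7  8  9 10 11 12 13
a[i]:   9  2  5 11 12  6  7  8  1 10 13  4  3
S:      9  2  7 20 32 13 20 28  1 38 51  6  5
Maximum is 51 (e.g. 2 + 5 + 6 + 7 + 8 + 10 + 13).

51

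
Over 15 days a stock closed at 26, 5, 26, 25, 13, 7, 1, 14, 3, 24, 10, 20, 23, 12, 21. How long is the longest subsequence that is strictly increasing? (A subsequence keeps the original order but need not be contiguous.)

5

Let dp[i] be the length of the longest such subsequence ending at index i:
i:      1  2  3  4  5  6  7  8  9 10 11 12 13 14 15
a[i]:  26  5 26 25 13  7  1 14  3 24 10 20 23 12 21
dp:     1  1  2  2  2  2  1  3  2  4  3  4  5  4  5
Maximum dp value is 5.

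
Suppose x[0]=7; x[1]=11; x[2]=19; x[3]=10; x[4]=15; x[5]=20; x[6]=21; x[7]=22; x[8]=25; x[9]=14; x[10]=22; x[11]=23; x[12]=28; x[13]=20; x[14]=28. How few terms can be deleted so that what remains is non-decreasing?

5

Fewest deletions = n − (longest non-decreasing subsequence).
i:      0  1  2  3  4  5  6  7  8  9 10 11 12 13 14
x[i]:   7 11 19 10 15 20 21 22 25 14 22 23 28 20 28
dp:     1  2  3  2  3  4  5  6  7  3  7  8  9  5 10
max dp = 10, so deletions = 15 − 10 = 5.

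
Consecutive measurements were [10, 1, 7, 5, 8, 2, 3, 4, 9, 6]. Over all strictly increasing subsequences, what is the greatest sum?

25

Let S[i] be the best sum of a strictly increasing subsequence ending at i:
i:      1  2  3  4  5  6  7  8  9 10
a[i]:  10  1  7  5  8  2  3  4  9  6
S:     10  1  8  6 16  3  6 10 25 16
Maximum is 25 (e.g. 1 + 7 + 8 + 9).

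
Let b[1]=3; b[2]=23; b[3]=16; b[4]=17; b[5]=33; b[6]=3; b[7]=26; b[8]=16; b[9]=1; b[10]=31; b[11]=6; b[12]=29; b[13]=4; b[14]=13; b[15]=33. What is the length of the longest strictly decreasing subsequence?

5

Let dp[i] be the longest strictly decreasing subsequence ending at i:
i:      1  2  3  4  5  6  7  8  9 10 11 12 13 14 15
b[i]:   3 23 16 17 33  3 26 16  1 31  6 29  4 13 33
dp:     1  1  2  2  1  3  2  3  4  2  4  3  5  4  1
Maximum is 5.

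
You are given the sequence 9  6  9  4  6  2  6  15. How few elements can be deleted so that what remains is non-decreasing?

4

Fewest deletions = n − (longest non-decreasing subsequence).
i:      1  2  3  4  5  6  7  8
a[i]:   9  6  9  4  6  2  6 15
dp:     1  1  2  1  2  1  3  4
max dp = 4, so deletions = 8 − 4 = 4.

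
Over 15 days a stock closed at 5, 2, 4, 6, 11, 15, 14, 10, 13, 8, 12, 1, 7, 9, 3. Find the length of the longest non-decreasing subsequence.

5

Track the smallest tail for each achievable length (allowing ties):
5 → extends → [5]
2 → replaces 5 → [2]
4 → extends → [2, 4]
6 → extends → [2, 4, 6]
11 → extends → [2, 4, 6, 11]
15 → extends → [2, 4, 6, 11, 15]
14 → replaces 15 → [2, 4, 6, 11, 14]
10 → replaces 11 → [2, 4, 6, 10, 14]
13 → replaces 14 → [2, 4, 6, 10, 13]
8 → replaces 10 → [2, 4, 6, 8, 13]
12 → replaces 13 → [2, 4, 6, 8, 12]
1 → replaces 2 → [1, 4, 6, 8, 12]
7 → replaces 8 → [1, 4, 6, 7, 12]
9 → replaces 12 → [1, 4, 6, 7, 9]
3 → replaces 4 → [1, 3, 6, 7, 9]
Five tails, so the longest non-decreasing subsequence has length 5 (e.g. 2, 4, 6, 11, 15).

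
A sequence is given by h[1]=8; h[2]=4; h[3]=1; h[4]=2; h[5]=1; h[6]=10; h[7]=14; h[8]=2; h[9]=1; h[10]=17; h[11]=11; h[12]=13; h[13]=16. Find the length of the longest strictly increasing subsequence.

6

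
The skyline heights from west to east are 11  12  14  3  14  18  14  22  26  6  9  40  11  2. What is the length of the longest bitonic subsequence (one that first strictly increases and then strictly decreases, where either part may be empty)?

inc[i] = longest strictly increasing subsequence ending at i; dec[i] = longest strictly decreasing subsequence starting at i:
i:      1  2  3  4  5  6  7  8  9 10 11 12 13 14
a[i]:  11 12 14  3 14 18 14 22 26  6  9 40 11  2
inc:    1  2  3  1  3  4  3  5  6  2  3  7  4  1
dec:    3  3  3  2  3  4  3  3  3  2  2  3  2  1
Best peak at i=12 (value 40): inc=7, dec=3, length 7+3−1 = 9.

9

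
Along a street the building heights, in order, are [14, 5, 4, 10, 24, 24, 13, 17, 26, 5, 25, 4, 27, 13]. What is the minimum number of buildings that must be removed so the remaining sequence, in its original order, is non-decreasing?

Fewest deletions = n − (longest non-decreasing subsequence).
Patience tails:
14 → extends → [14]
5 → replaces 14 → [5]
4 → replaces 5 → [4]
10 → extends → [4, 10]
24 → extends → [4, 10, 24]
24 → extends → [4, 10, 24, 24]
13 → replaces 24 → [4, 10, 13, 24]
17 → replaces 24 → [4, 10, 13, 17]
26 → extends → [4, 10, 13, 17, 26]
5 → replaces 10 → [4, 5, 13, 17, 26]
25 → replaces 26 → [4, 5, 13, 17, 25]
4 → replaces 5 → [4, 4, 13, 17, 25]
27 → extends → [4, 4, 13, 17, 25, 27]
13 → replaces 17 → [4, 4, 13, 13, 25, 27]
Longest non-decreasing subsequence has length 6, so deletions = 14 − 6 = 8.

8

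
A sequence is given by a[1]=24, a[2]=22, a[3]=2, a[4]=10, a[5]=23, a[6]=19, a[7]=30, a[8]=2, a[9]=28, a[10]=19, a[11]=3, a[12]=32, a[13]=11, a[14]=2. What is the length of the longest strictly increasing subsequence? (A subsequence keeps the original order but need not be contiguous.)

Let dp[i] be the length of the longest such subsequence ending at index i:
i:      1  2  3  4  5  6  7  8  9 10 11 12 13 14
a[i]:  24 22  2 10 23 19 30  2 28 19  3 32 11  2
dp:     1  1  1  2  3  3  4  1  4  3  2  5  3  1
Maximum dp value is 5.

5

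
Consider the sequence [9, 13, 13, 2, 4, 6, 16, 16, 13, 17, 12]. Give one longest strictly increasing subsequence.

Patience tails give the LIS length; then backtrack through the dp parents:
9 → extends → [9]
13 → extends → [9, 13]
13 → already a tail → [9, 13]
2 → replaces 9 → [2, 13]
4 → replaces 13 → [2, 4]
6 → extends → [2, 4, 6]
16 → extends → [2, 4, 6, 16]
16 → already a tail → [2, 4, 6, 16]
13 → replaces 16 → [2, 4, 6, 13]
17 → extends → [2, 4, 6, 13, 17]
12 → replaces 13 → [2, 4, 6, 12, 17]
Length 5; one witness is 2, 4, 6, 16, 17.

2, 4, 6, 16, 17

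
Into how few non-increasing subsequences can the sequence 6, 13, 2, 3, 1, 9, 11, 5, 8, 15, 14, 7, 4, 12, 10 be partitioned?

Place each on the leftmost legal pile:
6 → new pile 1 (tops now [6])
13 → new pile 2 (tops now [6, 13])
2 → pile 1 (tops now [2, 13])
3 → pile 2 (tops now [2, 3])
1 → pile 1 (tops now [1, 3])
9 → new pile 3 (tops now [1, 3, 9])
11 → new pile 4 (tops now [1, 3, 9, 11])
5 → pile 3 (tops now [1, 3, 5, 11])
8 → pile 4 (tops now [1, 3, 5, 8])
15 → new pile 5 (tops now [1, 3, 5, 8, 15])
14 → pile 5 (tops now [1, 3, 5, 8, 14])
7 → pile 4 (tops now [1, 3, 5, 7, 14])
4 → pile 3 (tops now [1, 3, 4, 7, 14])
12 → pile 5 (tops now [1, 3, 4, 7, 12])
10 → pile 5 (tops now [1, 3, 4, 7, 10])
Five piles.

5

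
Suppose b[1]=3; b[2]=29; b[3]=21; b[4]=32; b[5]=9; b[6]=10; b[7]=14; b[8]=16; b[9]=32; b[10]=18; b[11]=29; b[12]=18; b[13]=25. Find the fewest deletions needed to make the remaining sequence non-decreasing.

Fewest deletions = n − (longest non-decreasing subsequence).
Patience tails:
3 → extends → [3]
29 → extends → [3, 29]
21 → replaces 29 → [3, 21]
32 → extends → [3, 21, 32]
9 → replaces 21 → [3, 9, 32]
10 → replaces 32 → [3, 9, 10]
14 → extends → [3, 9, 10, 14]
16 → extends → [3, 9, 10, 14, 16]
32 → extends → [3, 9, 10, 14, 16, 32]
18 → replaces 32 → [3, 9, 10, 14, 16, 18]
29 → extends → [3, 9, 10, 14, 16, 18, 29]
18 → replaces 29 → [3, 9, 10, 14, 16, 18, 18]
25 → extends → [3, 9, 10, 14, 16, 18, 18, 25]
Longest non-decreasing subsequence has length 8, so deletions = 13 − 8 = 5.

5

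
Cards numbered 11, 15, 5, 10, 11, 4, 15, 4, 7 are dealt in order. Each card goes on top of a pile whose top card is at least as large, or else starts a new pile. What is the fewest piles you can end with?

4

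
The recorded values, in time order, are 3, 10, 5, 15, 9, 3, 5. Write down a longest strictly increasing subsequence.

3, 10, 15

Patience tails give the LIS length; then backtrack through the dp parents:
3 → extends → [3]
10 → extends → [3, 10]
5 → replaces 10 → [3, 5]
15 → extends → [3, 5, 15]
9 → replaces 15 → [3, 5, 9]
3 → already a tail → [3, 5, 9]
5 → already a tail → [3, 5, 9]
Length 3; one witness is 3, 10, 15.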